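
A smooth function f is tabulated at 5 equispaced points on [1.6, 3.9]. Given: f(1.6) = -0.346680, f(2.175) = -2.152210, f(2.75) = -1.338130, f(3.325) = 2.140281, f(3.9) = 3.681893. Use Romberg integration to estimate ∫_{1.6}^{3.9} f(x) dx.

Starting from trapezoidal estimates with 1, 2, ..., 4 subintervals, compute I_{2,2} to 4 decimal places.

0.1765

I_{0,0} (trapezoid, 1 panel, h=2.3000): 3.835495
I_{1,0} (trapezoid, 2 panels, h=1.1500): 0.378898
I_{2,0} (trapezoid, 4 panels, h=0.5750): 0.182590
I_{1,1} = 0.378898 + (0.378898 − 3.835495)/3 = -0.773301
I_{2,1} = 0.182590 + (0.182590 − 0.378898)/3 = 0.117154
I_{2,2} = 0.117154 + (0.117154 − (-0.773301))/15 = 0.176518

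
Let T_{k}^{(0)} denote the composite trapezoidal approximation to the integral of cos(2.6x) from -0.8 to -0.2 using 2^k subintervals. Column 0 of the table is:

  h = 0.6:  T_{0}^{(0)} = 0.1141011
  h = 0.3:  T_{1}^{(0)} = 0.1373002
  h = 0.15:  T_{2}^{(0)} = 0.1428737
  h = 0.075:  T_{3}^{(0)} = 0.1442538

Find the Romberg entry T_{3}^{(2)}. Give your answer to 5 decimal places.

Richardson extrapolation on the trapezoidal column (denominator 4−1=3):
T_{2}^{(1)} = 0.1428737 + (0.1428737 − 0.1373002)/3 = 0.1447315
T_{3}^{(1)} = (4·0.1442538 − 0.1428737) / 3 = 0.1447138
T_{3}^{(2)} = 0.1447138 + (0.1447138 − 0.1447315)/15 = 0.1447126
(Column j=1 coincides with Simpson's rule on the same nodes.)

0.14471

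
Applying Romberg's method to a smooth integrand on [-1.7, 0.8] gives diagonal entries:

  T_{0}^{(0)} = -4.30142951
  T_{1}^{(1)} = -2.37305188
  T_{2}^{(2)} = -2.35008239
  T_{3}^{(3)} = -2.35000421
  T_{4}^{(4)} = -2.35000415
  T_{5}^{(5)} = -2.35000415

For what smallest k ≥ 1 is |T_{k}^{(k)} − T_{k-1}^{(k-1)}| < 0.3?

k = 2

|T_{1}^{(1)} − T_{0}^{(0)}| = 1.92837763 ≥ 0.3
|T_{2}^{(2)} − T_{1}^{(1)}| = 0.02296949 < 0.3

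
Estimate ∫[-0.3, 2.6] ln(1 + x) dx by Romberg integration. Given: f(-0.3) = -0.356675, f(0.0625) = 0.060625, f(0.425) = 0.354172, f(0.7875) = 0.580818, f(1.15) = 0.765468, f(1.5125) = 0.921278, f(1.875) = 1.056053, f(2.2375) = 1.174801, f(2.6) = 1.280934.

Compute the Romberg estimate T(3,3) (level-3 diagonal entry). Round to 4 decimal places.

T(0,0) (trapezoid, 1 panel, h=2.9000): 1.340176
T(1,0) (trapezoid, 2 panels, h=1.4500): 1.780016
T(2,0) (trapezoid, 4 panels, h=0.7250): 1.912421
T(3,0) (trapezoid, 8 panels, h=0.3625): 1.948562
T(1,1) = 1.780016 + (1.780016 − 1.340176)/3 = 1.926629
T(2,1) = 1.912421 + (1.912421 − 1.780016)/3 = 1.956556
T(3,1) = 1.948562 + (1.948562 − 1.912421)/3 = 1.960609
T(2,2) = 1.956556 + (1.956556 − 1.926629)/15 = 1.958551
T(3,2) = 1.960609 + (1.960609 − 1.956556)/15 = 1.960879
T(3,3) = 1.960879 + (1.960879 − 1.958551)/63 = 1.960916

1.9609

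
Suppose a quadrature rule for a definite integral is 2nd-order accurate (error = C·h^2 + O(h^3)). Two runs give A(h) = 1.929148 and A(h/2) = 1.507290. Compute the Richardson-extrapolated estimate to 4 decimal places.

The leading error scales as h^2; refining by a factor of 2 reduces it by 2^2 = 4.
Extrapolated value = (4·A(h/2) − A(h)) / (4 − 1)
= (4·1.507290 − 1.929148) / 3
= 4.100012 / 3 = 1.366671

1.3667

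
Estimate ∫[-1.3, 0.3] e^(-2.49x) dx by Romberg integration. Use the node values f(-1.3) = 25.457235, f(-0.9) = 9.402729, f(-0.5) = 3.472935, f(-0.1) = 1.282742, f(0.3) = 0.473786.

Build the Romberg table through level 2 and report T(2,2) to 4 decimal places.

T(0,0) (trapezoid, 1 panel, h=1.6000): 20.744817
T(1,0) (trapezoid, 2 panels, h=0.8000): 13.150756
T(2,0) (trapezoid, 4 panels, h=0.4000): 10.849567
T(1,1) = 13.150756 + (13.150756 − 20.744817)/3 = 10.619402
T(2,1) = 10.849567 + (10.849567 − 13.150756)/3 = 10.082504
T(2,2) = 10.082504 + (10.082504 − 10.619402)/15 = 10.046711

10.0467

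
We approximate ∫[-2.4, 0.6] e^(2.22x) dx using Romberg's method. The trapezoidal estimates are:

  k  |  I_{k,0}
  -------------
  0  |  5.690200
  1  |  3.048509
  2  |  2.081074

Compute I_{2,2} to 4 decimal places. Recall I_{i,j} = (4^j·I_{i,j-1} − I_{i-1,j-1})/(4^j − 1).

1.7313

I_{1,1} = 3.048509 + (3.048509 − 5.690200)/3 = 2.167945
I_{2,1} = 2.081074 + (2.081074 − 3.048509)/3 = 1.758596
I_{2,2} = 1.758596 + (1.758596 − 2.167945)/15 = 1.731306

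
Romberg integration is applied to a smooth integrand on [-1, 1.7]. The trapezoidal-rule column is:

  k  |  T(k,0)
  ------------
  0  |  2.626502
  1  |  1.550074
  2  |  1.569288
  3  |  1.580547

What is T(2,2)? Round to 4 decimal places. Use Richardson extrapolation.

1.6013

Richardson extrapolation on the trapezoidal column (denominator 4−1=3):
T(1,1) = 1.550074 + (1.550074 − 2.626502)/3 = 1.191265
T(2,1) = (4·1.569288 − 1.550074) / 3 = 1.575693
T(2,2) = (16·1.575693 − 1.191265) / 15 = 1.601322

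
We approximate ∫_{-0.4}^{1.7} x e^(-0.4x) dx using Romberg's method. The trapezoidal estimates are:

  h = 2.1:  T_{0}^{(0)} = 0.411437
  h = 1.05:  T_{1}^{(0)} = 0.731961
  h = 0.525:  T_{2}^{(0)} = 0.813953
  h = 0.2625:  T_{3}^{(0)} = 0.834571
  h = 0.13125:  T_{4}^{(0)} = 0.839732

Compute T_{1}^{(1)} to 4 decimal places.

Richardson extrapolation on the trapezoidal column (denominator 4−1=3):
T_{1}^{(1)} = 0.731961 + (0.731961 − 0.411437)/3 = 0.838802
(Column j=1 coincides with Simpson's rule on the same nodes.)

0.8388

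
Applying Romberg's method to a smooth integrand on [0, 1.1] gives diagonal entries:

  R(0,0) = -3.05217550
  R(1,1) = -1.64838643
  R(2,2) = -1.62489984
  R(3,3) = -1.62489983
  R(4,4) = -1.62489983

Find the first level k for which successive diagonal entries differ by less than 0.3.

|R(1,1) − R(0,0)| = 1.40378907 ≥ 0.3
|R(2,2) − R(1,1)| = 0.02348659 < 0.3

k = 2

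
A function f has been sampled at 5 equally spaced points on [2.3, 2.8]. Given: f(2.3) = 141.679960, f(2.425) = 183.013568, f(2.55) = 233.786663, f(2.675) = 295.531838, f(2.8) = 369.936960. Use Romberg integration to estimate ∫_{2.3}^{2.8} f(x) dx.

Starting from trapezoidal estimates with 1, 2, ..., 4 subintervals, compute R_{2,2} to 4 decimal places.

R_{0,0} (trapezoid, 1 panel, h=0.5000): 127.904230
R_{1,0} (trapezoid, 2 panels, h=0.2500): 122.398781
R_{2,0} (trapezoid, 4 panels, h=0.1250): 121.017566
R_{1,1} = 122.398781 + (122.398781 − 127.904230)/3 = 120.563631
R_{2,1} = 121.017566 + (121.017566 − 122.398781)/3 = 120.557161
R_{2,2} = 120.557161 + (120.557161 − 120.563631)/15 = 120.556730

120.5567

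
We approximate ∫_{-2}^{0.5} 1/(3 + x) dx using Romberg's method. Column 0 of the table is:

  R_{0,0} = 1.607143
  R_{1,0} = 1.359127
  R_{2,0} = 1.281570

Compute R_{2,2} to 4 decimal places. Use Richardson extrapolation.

Richardson extrapolation on the trapezoidal column (denominator 4−1=3):
R_{1,1} = (4·1.359127 − 1.607143) / 3 = 1.276455
R_{2,1} = (4·1.281570 − 1.359127) / 3 = 1.255718
R_{2,2} = (16·1.255718 − 1.276455) / 15 = 1.254336

1.2543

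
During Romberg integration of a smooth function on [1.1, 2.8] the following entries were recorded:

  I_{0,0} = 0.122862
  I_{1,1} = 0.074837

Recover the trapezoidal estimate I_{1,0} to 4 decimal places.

0.0868

From I_{1,1} = (4·I_{1,0} − I_{0,0})/3, solve for I_{1,0}:
4·I_{1,0} = 3·0.074837 + 0.122862 = 0.347373
I_{1,0} = 0.086843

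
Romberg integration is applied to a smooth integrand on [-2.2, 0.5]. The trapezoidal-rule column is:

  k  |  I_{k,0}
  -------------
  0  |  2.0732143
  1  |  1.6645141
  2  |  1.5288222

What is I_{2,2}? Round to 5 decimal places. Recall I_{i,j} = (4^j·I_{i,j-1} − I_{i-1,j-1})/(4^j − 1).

1.48061

Richardson extrapolation on the trapezoidal column (denominator 4−1=3):
I_{1,1} = 1.6645141 + (1.6645141 − 2.0732143)/3 = 1.5282807
I_{2,1} = 1.5288222 + (1.5288222 − 1.6645141)/3 = 1.4835916
I_{2,2} = (16·1.4835916 − 1.5282807) / 15 = 1.4806123
(Column j=1 coincides with Simpson's rule on the same nodes.)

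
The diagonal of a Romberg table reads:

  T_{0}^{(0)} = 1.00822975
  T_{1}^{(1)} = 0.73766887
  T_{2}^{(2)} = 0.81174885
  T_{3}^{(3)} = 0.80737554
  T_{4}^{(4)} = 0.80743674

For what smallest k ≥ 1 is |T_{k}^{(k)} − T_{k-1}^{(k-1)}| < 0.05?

k = 3

|T_{1}^{(1)} − T_{0}^{(0)}| = 0.27056088 ≥ 0.05
|T_{2}^{(2)} − T_{1}^{(1)}| = 0.07407998 ≥ 0.05
|T_{3}^{(3)} − T_{2}^{(2)}| = 0.00437331 < 0.05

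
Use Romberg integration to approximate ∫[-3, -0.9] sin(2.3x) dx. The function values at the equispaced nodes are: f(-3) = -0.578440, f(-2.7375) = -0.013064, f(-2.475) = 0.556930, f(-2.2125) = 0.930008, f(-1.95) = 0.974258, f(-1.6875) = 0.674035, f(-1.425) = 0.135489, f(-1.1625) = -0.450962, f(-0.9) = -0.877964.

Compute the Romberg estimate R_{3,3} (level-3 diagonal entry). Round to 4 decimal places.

R_{0,0} (trapezoid, 1 panel, h=2.1000): -1.529224
R_{1,0} (trapezoid, 2 panels, h=1.0500): 0.258359
R_{2,0} (trapezoid, 4 panels, h=0.5250): 0.492699
R_{3,0} (trapezoid, 8 panels, h=0.2625): 0.545604
R_{1,1} = 0.258359 + (0.258359 − (-1.529224))/3 = 0.854220
R_{2,1} = 0.492699 + (0.492699 − 0.258359)/3 = 0.570812
R_{3,1} = 0.545604 + (0.545604 − 0.492699)/3 = 0.563239
R_{2,2} = 0.570812 + (0.570812 − 0.854220)/15 = 0.551918
R_{3,2} = 0.563239 + (0.563239 − 0.570812)/15 = 0.562734
R_{3,3} = 0.562734 + (0.562734 − 0.551918)/63 = 0.562906

0.5629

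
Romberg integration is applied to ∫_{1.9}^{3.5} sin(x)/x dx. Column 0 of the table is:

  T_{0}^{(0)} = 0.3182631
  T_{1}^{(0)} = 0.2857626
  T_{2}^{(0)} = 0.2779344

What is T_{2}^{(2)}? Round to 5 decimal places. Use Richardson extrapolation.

T_{1}^{(1)} = (4·0.2857626 − 0.3182631) / 3 = 0.2749291
T_{2}^{(1)} = 0.2779344 + (0.2779344 − 0.2857626)/3 = 0.2753250
T_{2}^{(2)} = (16·0.2753250 − 0.2749291) / 15 = 0.2753514
(Column j=1 coincides with Simpson's rule on the same nodes.)

0.27535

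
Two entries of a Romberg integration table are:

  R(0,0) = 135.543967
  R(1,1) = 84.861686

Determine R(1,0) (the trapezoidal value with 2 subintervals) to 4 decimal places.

97.5323

From R(1,1) = (4·R(1,0) − R(0,0))/3, solve for R(1,0):
4·R(1,0) = 3·84.861686 + 135.543967 = 390.129025
R(1,0) = 97.532256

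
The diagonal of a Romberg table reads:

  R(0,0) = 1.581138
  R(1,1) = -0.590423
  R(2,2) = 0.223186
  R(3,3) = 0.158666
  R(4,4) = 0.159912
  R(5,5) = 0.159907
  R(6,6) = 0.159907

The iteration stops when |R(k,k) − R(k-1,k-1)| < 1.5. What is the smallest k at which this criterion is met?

k = 2

|R(1,1) − R(0,0)| = 2.171561 ≥ 1.5
|R(2,2) − R(1,1)| = 0.813609 < 1.5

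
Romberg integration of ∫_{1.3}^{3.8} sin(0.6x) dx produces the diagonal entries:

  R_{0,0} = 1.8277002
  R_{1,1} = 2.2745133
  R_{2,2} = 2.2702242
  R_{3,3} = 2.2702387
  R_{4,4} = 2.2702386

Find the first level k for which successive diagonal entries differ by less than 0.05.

|R_{1,1} − R_{0,0}| = 0.4468131 ≥ 0.05
|R_{2,2} − R_{1,1}| = 0.0042891 < 0.05

k = 2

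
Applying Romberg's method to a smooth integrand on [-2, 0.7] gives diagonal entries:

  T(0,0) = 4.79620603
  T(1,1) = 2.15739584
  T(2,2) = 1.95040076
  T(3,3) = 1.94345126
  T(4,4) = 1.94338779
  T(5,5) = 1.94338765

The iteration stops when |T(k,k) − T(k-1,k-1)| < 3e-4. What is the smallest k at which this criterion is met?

|T(1,1) − T(0,0)| = 2.63881019 ≥ 3e-4
|T(2,2) − T(1,1)| = 0.20699508 ≥ 3e-4
|T(3,3) − T(2,2)| = 0.00694950 ≥ 3e-4
|T(4,4) − T(3,3)| = 0.00006347 < 3e-4

k = 4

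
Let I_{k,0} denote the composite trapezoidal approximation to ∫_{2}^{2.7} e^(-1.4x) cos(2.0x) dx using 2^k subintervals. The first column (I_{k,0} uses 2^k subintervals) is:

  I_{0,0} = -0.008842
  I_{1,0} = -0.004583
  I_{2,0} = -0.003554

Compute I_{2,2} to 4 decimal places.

I_{1,1} = -0.004583 + (-0.004583 − (-0.008842))/3 = -0.003163
I_{2,1} = (4·(-0.003554) − (-0.004583)) / 3 = -0.003211
I_{2,2} = -0.003211 + (-0.003211 − (-0.003163))/15 = -0.003214
(Column j=1 coincides with Simpson's rule on the same nodes.)

-0.0032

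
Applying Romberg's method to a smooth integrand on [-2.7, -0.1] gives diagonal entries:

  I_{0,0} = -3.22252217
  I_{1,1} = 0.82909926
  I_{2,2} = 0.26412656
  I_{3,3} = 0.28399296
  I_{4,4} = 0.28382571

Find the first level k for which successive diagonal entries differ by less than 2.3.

k = 2

|I_{1,1} − I_{0,0}| = 4.05162143 ≥ 2.3
|I_{2,2} − I_{1,1}| = 0.56497270 < 2.3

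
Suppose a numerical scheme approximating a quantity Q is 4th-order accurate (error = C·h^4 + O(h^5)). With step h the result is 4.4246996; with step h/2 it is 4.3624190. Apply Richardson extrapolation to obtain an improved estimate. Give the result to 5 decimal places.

4.35827

Extrapolated value = (16·A(h/2) − A(h)) / (16 − 1)
= (16·4.3624190 − 4.4246996) / 15
= 65.3740044 / 15 = 4.3582670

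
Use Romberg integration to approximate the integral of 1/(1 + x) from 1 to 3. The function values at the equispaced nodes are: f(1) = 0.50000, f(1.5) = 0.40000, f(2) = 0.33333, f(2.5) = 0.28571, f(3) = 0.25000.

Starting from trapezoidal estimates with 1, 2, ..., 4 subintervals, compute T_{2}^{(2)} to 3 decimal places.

0.693

T_{0}^{(0)} (trapezoid, 1 panel, h=2.0000): 0.75000
T_{1}^{(0)} (trapezoid, 2 panels, h=1.0000): 0.70833
T_{2}^{(0)} (trapezoid, 4 panels, h=0.5000): 0.69702
T_{1}^{(1)} = 0.70833 + (0.70833 − 0.75000)/3 = 0.69444
T_{2}^{(1)} = 0.69702 + (0.69702 − 0.70833)/3 = 0.69325
T_{2}^{(2)} = 0.69325 + (0.69325 − 0.69444)/15 = 0.69317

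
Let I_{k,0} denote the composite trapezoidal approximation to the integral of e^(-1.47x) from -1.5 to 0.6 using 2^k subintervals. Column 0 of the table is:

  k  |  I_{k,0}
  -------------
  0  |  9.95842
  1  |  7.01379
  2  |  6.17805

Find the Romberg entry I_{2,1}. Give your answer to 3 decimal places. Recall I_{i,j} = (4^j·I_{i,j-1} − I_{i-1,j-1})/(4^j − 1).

5.899

I_{2,1} = (4·6.17805 − 7.01379) / 3 = 5.89947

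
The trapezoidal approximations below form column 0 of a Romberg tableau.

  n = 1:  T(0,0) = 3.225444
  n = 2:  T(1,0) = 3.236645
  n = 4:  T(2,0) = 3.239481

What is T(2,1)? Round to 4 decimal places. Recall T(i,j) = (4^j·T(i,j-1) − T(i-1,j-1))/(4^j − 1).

3.2404

T(2,1) = 3.239481 + (3.239481 − 3.236645)/3 = 3.240426
(Column j=1 coincides with Simpson's rule on the same nodes.)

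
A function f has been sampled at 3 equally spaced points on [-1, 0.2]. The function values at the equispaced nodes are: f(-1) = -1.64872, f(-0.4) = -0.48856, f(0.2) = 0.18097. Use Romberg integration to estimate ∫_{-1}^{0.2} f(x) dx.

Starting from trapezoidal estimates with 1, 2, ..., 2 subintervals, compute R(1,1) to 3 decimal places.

-0.684

R(0,0) (trapezoid, 1 panel, h=1.2000): -0.88065
R(1,0) (trapezoid, 2 panels, h=0.6000): -0.73346
R(1,1) = -0.73346 + (-0.73346 − (-0.88065))/3 = -0.68440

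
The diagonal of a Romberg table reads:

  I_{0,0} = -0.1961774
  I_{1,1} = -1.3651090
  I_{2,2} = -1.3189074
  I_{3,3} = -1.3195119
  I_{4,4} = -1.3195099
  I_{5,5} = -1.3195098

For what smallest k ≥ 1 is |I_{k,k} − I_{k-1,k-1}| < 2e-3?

|I_{1,1} − I_{0,0}| = 1.1689316 ≥ 2e-3
|I_{2,2} − I_{1,1}| = 0.0462016 ≥ 2e-3
|I_{3,3} − I_{2,2}| = 0.0006045 < 2e-3

k = 3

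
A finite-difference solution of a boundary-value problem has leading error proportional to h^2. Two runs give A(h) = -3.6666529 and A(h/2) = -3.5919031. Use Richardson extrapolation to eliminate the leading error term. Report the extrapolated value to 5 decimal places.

-3.56699

The leading error scales as h^2; refining by a factor of 2 reduces it by 2^2 = 4.
Extrapolated value = (4·A(h/2) − A(h)) / (4 − 1)
= (4·(-3.5919031) − (-3.6666529)) / 3
= -10.7009595 / 3 = -3.5669865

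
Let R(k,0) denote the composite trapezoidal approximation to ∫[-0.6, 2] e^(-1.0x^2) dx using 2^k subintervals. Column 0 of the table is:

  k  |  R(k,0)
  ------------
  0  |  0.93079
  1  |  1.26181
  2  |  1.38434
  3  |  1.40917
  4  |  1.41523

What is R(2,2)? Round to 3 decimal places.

Richardson extrapolation on the trapezoidal column (denominator 4−1=3):
R(1,1) = (4·1.26181 − 0.93079) / 3 = 1.37215
R(2,1) = (4·1.38434 − 1.26181) / 3 = 1.42518
R(2,2) = (16·1.42518 − 1.37215) / 15 = 1.42872

1.429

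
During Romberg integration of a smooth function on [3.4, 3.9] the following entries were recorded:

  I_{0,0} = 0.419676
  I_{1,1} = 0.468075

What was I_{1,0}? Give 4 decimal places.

0.4560

From I_{1,1} = (4·I_{1,0} − I_{0,0})/3, solve for I_{1,0}:
4·I_{1,0} = 3·0.468075 + 0.419676 = 1.823901
I_{1,0} = 0.455975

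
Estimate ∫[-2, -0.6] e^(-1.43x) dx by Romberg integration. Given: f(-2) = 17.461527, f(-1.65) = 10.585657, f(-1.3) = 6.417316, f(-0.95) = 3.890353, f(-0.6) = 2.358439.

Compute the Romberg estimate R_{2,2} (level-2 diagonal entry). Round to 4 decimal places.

10.5619

R_{0,0} (trapezoid, 1 panel, h=1.4000): 13.873976
R_{1,0} (trapezoid, 2 panels, h=0.7000): 11.429109
R_{2,0} (trapezoid, 4 panels, h=0.3500): 10.781158
R_{1,1} = 11.429109 + (11.429109 − 13.873976)/3 = 10.614153
R_{2,1} = 10.781158 + (10.781158 − 11.429109)/3 = 10.565174
R_{2,2} = 10.565174 + (10.565174 − 10.614153)/15 = 10.561909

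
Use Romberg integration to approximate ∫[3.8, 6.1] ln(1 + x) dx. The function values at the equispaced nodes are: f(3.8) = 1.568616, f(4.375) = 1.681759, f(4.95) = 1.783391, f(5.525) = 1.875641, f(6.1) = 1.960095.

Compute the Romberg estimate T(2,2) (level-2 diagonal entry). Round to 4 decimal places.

T(0,0) (trapezoid, 1 panel, h=2.3000): 4.058018
T(1,0) (trapezoid, 2 panels, h=1.1500): 4.079908
T(2,0) (trapezoid, 4 panels, h=0.5750): 4.085459
T(1,1) = 4.079908 + (4.079908 − 4.058018)/3 = 4.087205
T(2,1) = 4.085459 + (4.085459 − 4.079908)/3 = 4.087309
T(2,2) = 4.087309 + (4.087309 − 4.087205)/15 = 4.087316

4.0873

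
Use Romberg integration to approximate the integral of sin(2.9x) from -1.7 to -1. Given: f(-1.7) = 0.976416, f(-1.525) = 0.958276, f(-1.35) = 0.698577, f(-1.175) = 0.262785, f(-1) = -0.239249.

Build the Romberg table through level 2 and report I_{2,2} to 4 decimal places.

0.4092

I_{0,0} (trapezoid, 1 panel, h=0.7000): 0.258008
I_{1,0} (trapezoid, 2 panels, h=0.3500): 0.373506
I_{2,0} (trapezoid, 4 panels, h=0.1750): 0.400439
I_{1,1} = 0.373506 + (0.373506 − 0.258008)/3 = 0.412005
I_{2,1} = 0.400439 + (0.400439 − 0.373506)/3 = 0.409417
I_{2,2} = 0.409417 + (0.409417 − 0.412005)/15 = 0.409244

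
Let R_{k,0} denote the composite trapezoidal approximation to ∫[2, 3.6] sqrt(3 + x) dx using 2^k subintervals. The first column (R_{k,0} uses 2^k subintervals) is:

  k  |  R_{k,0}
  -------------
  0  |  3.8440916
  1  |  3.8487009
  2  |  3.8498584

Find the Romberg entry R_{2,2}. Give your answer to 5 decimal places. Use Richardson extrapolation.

3.85024

R_{1,1} = (4·3.8487009 − 3.8440916) / 3 = 3.8502373
R_{2,1} = 3.8498584 + (3.8498584 − 3.8487009)/3 = 3.8502442
R_{2,2} = (16·3.8502442 − 3.8502373) / 15 = 3.8502447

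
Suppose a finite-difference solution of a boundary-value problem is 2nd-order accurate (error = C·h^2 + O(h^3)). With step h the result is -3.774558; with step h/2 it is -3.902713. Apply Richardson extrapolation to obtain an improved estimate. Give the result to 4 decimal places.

-3.9454

Extrapolated value = (4·A(h/2) − A(h)) / (4 − 1)
= (4·(-3.902713) − (-3.774558)) / 3
= -11.836294 / 3 = -3.945431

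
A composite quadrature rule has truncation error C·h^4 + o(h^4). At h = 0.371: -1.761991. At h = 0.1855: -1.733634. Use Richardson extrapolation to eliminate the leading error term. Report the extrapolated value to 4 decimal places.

-1.7317

Extrapolated value = (16·A(h/2) − A(h)) / (16 − 1)
= (16·(-1.733634) − (-1.761991)) / 15
= -25.976153 / 15 = -1.731744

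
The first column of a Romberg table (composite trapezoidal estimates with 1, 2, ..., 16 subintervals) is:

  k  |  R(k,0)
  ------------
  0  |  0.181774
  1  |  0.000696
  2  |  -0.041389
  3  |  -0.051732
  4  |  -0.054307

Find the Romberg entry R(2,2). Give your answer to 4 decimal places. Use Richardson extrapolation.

-0.0551

Richardson extrapolation on the trapezoidal column (denominator 4−1=3):
R(1,1) = 0.000696 + (0.000696 − 0.181774)/3 = -0.059663
R(2,1) = (4·(-0.041389) − 0.000696) / 3 = -0.055417
R(2,2) = (16·(-0.055417) − (-0.059663)) / 15 = -0.055134
(Column j=1 coincides with Simpson's rule on the same nodes.)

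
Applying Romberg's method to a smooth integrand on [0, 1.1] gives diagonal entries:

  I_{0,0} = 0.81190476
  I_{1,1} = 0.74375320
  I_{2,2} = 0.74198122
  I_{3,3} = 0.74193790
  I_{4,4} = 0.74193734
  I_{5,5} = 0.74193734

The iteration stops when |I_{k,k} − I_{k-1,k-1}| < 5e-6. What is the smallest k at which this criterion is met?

k = 4

|I_{1,1} − I_{0,0}| = 0.06815156 ≥ 5e-6
|I_{2,2} − I_{1,1}| = 0.00177198 ≥ 5e-6
|I_{3,3} − I_{2,2}| = 0.00004332 ≥ 5e-6
|I_{4,4} − I_{3,3}| = 0.00000056 < 5e-6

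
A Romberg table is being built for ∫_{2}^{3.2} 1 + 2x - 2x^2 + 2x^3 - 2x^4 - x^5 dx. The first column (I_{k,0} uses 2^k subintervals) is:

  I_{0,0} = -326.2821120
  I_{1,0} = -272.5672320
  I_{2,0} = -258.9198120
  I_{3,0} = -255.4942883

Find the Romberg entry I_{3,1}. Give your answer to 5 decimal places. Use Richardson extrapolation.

-254.35245

Richardson extrapolation on the trapezoidal column (denominator 4−1=3):
I_{3,1} = (4·(-255.4942883) − (-258.9198120)) / 3 = -254.3524471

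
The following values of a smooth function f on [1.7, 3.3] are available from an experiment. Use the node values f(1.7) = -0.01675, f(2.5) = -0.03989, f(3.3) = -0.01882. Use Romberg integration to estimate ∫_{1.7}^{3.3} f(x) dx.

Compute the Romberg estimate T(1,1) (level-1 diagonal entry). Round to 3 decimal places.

T(0,0) (trapezoid, 1 panel, h=1.6000): -0.02846
T(1,0) (trapezoid, 2 panels, h=0.8000): -0.04614
T(1,1) = -0.04614 + (-0.04614 − (-0.02846))/3 = -0.05203

-0.052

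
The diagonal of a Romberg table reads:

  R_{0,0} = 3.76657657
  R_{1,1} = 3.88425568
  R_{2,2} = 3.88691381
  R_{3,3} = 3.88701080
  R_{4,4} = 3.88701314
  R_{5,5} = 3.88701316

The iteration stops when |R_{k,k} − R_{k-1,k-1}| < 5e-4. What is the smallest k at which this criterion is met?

k = 3

|R_{1,1} − R_{0,0}| = 0.11767911 ≥ 5e-4
|R_{2,2} − R_{1,1}| = 0.00265813 ≥ 5e-4
|R_{3,3} − R_{2,2}| = 0.00009699 < 5e-4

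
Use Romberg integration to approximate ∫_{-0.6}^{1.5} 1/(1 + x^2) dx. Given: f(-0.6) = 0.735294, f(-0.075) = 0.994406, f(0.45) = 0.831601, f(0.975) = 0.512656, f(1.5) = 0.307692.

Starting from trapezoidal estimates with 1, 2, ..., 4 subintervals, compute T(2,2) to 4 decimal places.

T(0,0) (trapezoid, 1 panel, h=2.1000): 1.095135
T(1,0) (trapezoid, 2 panels, h=1.0500): 1.420749
T(2,0) (trapezoid, 4 panels, h=0.5250): 1.501582
T(1,1) = 1.420749 + (1.420749 − 1.095135)/3 = 1.529287
T(2,1) = 1.501582 + (1.501582 − 1.420749)/3 = 1.528526
T(2,2) = 1.528526 + (1.528526 − 1.529287)/15 = 1.528475

1.5285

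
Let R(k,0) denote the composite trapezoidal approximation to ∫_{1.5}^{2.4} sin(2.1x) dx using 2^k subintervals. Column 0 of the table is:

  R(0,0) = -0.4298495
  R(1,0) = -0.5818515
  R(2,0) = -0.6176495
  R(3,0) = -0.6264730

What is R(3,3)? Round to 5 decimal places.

R(1,1) = (4·(-0.5818515) − (-0.4298495)) / 3 = -0.6325188
R(2,1) = -0.6176495 + (-0.6176495 − (-0.5818515))/3 = -0.6295822
R(3,1) = -0.6264730 + (-0.6264730 − (-0.6176495))/3 = -0.6294142
R(2,2) = -0.6295822 + (-0.6295822 − (-0.6325188))/15 = -0.6293864
R(3,2) = -0.6294142 + (-0.6294142 − (-0.6295822))/15 = -0.6294030
R(3,3) = (64·(-0.6294030) − (-0.6293864)) / 63 = -0.6294033

-0.62940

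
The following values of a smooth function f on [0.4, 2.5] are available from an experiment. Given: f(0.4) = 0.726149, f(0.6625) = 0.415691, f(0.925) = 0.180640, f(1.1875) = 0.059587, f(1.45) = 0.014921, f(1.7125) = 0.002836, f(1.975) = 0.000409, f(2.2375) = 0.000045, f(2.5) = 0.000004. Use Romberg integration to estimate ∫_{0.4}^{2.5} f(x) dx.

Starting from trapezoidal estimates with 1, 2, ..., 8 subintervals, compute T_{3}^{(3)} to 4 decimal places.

T_{0}^{(0)} (trapezoid, 1 panel, h=2.1000): 0.762461
T_{1}^{(0)} (trapezoid, 2 panels, h=1.0500): 0.396897
T_{2}^{(0)} (trapezoid, 4 panels, h=0.5250): 0.293499
T_{3}^{(0)} (trapezoid, 8 panels, h=0.2625): 0.272266
T_{1}^{(1)} = 0.396897 + (0.396897 − 0.762461)/3 = 0.275042
T_{2}^{(1)} = 0.293499 + (0.293499 − 0.396897)/3 = 0.259033
T_{3}^{(1)} = 0.272266 + (0.272266 − 0.293499)/3 = 0.265188
T_{2}^{(2)} = 0.259033 + (0.259033 − 0.275042)/15 = 0.257966
T_{3}^{(2)} = 0.265188 + (0.265188 − 0.259033)/15 = 0.265598
T_{3}^{(3)} = 0.265598 + (0.265598 − 0.257966)/63 = 0.265719

0.2657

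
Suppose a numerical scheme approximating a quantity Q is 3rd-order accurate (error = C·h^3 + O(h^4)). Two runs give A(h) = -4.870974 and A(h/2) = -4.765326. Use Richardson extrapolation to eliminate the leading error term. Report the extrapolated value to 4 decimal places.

Extrapolated value = (8·A(h/2) − A(h)) / (8 − 1)
= (8·(-4.765326) − (-4.870974)) / 7
= -33.251634 / 7 = -4.750233

-4.7502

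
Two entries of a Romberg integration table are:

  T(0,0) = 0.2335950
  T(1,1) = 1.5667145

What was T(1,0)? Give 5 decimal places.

1.23343

From T(1,1) = (4·T(1,0) − T(0,0))/3, solve for T(1,0):
4·T(1,0) = 3·1.5667145 + 0.2335950 = 4.9337385
T(1,0) = 1.2334346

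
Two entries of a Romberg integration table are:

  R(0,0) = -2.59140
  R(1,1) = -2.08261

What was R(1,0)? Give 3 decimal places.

-2.210

From R(1,1) = (4·R(1,0) − R(0,0))/3, solve for R(1,0):
4·R(1,0) = 3·(-2.08261) + (-2.59140) = -8.83923
R(1,0) = -2.20981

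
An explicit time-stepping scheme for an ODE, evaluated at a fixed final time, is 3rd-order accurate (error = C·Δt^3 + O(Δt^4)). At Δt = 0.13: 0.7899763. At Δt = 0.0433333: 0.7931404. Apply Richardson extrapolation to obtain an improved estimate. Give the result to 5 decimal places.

0.79326

The leading error scales as Δt^3; refining by a factor of 3 reduces it by 3^3 = 27.
Extrapolated value = (27·A(Δt/3) − A(Δt)) / (27 − 1)
= (27·0.7931404 − 0.7899763) / 26
= 20.6248145 / 26 = 0.7932621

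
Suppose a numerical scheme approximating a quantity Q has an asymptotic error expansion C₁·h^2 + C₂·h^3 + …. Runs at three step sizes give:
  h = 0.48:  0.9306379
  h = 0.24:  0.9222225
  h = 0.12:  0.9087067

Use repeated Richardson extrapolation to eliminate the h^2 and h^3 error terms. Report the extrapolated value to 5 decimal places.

0.90203

First eliminate the h^2 term (factor 2^2 = 4):
  B₁ = (4·0.9222225 − 0.9306379)/3 = 0.9194174
  B₂ = (4·0.9087067 − 0.9222225)/3 = 0.9042014
Then eliminate the h^3 term (factor 2^3 = 8):
  (8·0.9042014 − 0.9194174)/7 = 0.9020277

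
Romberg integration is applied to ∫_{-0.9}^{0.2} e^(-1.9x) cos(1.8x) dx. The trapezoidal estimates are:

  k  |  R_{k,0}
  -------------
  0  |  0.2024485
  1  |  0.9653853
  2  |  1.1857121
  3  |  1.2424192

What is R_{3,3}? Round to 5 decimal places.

R_{1,1} = 0.9653853 + (0.9653853 − 0.2024485)/3 = 1.2196976
R_{2,1} = (4·1.1857121 − 0.9653853) / 3 = 1.2591544
R_{3,1} = 1.2424192 + (1.2424192 − 1.1857121)/3 = 1.2613216
R_{2,2} = (16·1.2591544 − 1.2196976) / 15 = 1.2617849
R_{3,2} = 1.2613216 + (1.2613216 − 1.2591544)/15 = 1.2614661
R_{3,3} = 1.2614661 + (1.2614661 − 1.2617849)/63 = 1.2614610
(Column j=1 coincides with Simpson's rule on the same nodes.)

1.26146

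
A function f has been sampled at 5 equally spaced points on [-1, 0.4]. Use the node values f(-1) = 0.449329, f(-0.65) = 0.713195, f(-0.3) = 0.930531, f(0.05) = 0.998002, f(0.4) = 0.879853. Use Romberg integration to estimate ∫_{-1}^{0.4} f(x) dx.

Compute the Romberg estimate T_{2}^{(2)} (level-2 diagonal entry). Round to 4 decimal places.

1.1702

T_{0}^{(0)} (trapezoid, 1 panel, h=1.4000): 0.930427
T_{1}^{(0)} (trapezoid, 2 panels, h=0.7000): 1.116585
T_{2}^{(0)} (trapezoid, 4 panels, h=0.3500): 1.157212
T_{1}^{(1)} = 1.116585 + (1.116585 − 0.930427)/3 = 1.178638
T_{2}^{(1)} = 1.157212 + (1.157212 − 1.116585)/3 = 1.170754
T_{2}^{(2)} = 1.170754 + (1.170754 − 1.178638)/15 = 1.170228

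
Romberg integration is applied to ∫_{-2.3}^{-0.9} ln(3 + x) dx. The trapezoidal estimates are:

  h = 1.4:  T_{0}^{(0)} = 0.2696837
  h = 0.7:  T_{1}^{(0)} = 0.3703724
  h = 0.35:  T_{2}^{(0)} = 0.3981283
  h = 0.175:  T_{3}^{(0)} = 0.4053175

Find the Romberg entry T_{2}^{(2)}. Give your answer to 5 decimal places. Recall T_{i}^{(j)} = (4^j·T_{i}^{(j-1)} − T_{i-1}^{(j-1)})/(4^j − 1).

T_{1}^{(1)} = 0.3703724 + (0.3703724 − 0.2696837)/3 = 0.4039353
T_{2}^{(1)} = 0.3981283 + (0.3981283 − 0.3703724)/3 = 0.4073803
T_{2}^{(2)} = (16·0.4073803 − 0.4039353) / 15 = 0.4076100
(Column j=1 coincides with Simpson's rule on the same nodes.)

0.40761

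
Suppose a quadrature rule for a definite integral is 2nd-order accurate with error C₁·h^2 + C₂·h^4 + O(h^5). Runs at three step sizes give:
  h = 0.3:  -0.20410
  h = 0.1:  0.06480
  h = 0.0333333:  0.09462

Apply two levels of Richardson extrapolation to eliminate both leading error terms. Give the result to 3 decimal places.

0.098

First eliminate the h^2 term (factor 3^2 = 9):
  B₁ = (9·0.06480 − (-0.20410))/8 = 0.09841
  B₂ = (9·0.09462 − 0.06480)/8 = 0.09835
Then eliminate the h^4 term (factor 3^4 = 81):
  (81·0.09835 − 0.09841)/80 = 0.09835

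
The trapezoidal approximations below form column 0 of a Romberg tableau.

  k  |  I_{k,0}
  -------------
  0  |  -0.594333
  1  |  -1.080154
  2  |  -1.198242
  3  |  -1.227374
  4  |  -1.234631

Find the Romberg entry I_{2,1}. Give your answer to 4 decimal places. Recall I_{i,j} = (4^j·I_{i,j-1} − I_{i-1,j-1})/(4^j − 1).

Richardson extrapolation on the trapezoidal column (denominator 4−1=3):
I_{2,1} = -1.198242 + (-1.198242 − (-1.080154))/3 = -1.237605

-1.2376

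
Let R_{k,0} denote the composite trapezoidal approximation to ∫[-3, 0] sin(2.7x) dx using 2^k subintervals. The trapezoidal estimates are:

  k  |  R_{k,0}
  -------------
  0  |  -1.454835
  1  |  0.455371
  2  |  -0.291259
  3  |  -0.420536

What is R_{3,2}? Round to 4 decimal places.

-0.4585

Richardson extrapolation on the trapezoidal column (denominator 4−1=3):
R_{2,1} = (4·(-0.291259) − 0.455371) / 3 = -0.540136
R_{3,1} = (4·(-0.420536) − (-0.291259)) / 3 = -0.463628
R_{3,2} = -0.463628 + (-0.463628 − (-0.540136))/15 = -0.458527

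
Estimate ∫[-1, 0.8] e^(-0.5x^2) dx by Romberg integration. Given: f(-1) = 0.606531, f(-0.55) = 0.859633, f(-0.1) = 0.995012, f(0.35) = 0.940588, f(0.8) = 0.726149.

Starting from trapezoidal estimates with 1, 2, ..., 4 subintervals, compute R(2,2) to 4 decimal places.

R(0,0) (trapezoid, 1 panel, h=1.8000): 1.199412
R(1,0) (trapezoid, 2 panels, h=0.9000): 1.495217
R(2,0) (trapezoid, 4 panels, h=0.4500): 1.557708
R(1,1) = 1.495217 + (1.495217 − 1.199412)/3 = 1.593819
R(2,1) = 1.557708 + (1.557708 − 1.495217)/3 = 1.578538
R(2,2) = 1.578538 + (1.578538 − 1.593819)/15 = 1.577519

1.5775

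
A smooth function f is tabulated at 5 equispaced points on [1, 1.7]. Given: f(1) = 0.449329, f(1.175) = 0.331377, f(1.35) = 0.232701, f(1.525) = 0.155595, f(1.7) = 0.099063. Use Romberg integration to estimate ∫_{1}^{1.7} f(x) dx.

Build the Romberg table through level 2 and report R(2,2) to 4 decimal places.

0.1728

R(0,0) (trapezoid, 1 panel, h=0.7000): 0.191937
R(1,0) (trapezoid, 2 panels, h=0.3500): 0.177414
R(2,0) (trapezoid, 4 panels, h=0.1750): 0.173927
R(1,1) = 0.177414 + (0.177414 − 0.191937)/3 = 0.172573
R(2,1) = 0.173927 + (0.173927 − 0.177414)/3 = 0.172765
R(2,2) = 0.172765 + (0.172765 − 0.172573)/15 = 0.172778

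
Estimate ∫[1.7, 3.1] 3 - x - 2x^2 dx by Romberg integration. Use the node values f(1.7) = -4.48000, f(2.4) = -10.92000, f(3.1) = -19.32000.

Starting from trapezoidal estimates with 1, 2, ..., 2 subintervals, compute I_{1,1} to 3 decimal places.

-15.745

I_{0,0} (trapezoid, 1 panel, h=1.4000): -16.66000
I_{1,0} (trapezoid, 2 panels, h=0.7000): -15.97400
I_{1,1} = -15.97400 + (-15.97400 − (-16.66000))/3 = -15.74533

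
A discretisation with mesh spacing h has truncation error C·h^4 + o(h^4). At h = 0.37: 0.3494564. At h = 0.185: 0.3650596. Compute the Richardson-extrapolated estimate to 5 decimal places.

Extrapolated value = (16·A(h/2) − A(h)) / (16 − 1)
= (16·0.3650596 − 0.3494564) / 15
= 5.4914972 / 15 = 0.3660998

0.36610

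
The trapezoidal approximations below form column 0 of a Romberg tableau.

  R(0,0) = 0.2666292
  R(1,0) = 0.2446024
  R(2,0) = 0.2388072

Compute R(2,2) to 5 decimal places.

Richardson extrapolation on the trapezoidal column (denominator 4−1=3):
R(1,1) = 0.2446024 + (0.2446024 − 0.2666292)/3 = 0.2372601
R(2,1) = 0.2388072 + (0.2388072 − 0.2446024)/3 = 0.2368755
R(2,2) = (16·0.2368755 − 0.2372601) / 15 = 0.2368499

0.23685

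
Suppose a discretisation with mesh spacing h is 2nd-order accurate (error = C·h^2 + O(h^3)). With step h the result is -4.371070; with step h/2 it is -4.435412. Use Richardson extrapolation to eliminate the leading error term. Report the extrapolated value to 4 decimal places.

-4.4569

Extrapolated value = (4·A(h/2) − A(h)) / (4 − 1)
= (4·(-4.435412) − (-4.371070)) / 3
= -13.370578 / 3 = -4.456859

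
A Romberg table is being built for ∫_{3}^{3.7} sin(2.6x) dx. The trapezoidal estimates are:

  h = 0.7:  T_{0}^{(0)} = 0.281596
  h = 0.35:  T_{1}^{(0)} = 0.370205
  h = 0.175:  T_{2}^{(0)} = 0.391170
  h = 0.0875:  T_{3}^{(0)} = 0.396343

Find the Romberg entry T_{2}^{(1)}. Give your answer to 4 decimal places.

0.3982

T_{2}^{(1)} = (4·0.391170 − 0.370205) / 3 = 0.398158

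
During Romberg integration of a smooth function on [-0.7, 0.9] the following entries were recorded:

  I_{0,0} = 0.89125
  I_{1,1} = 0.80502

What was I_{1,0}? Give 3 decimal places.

0.827

From I_{1,1} = (4·I_{1,0} − I_{0,0})/3, solve for I_{1,0}:
4·I_{1,0} = 3·0.80502 + 0.89125 = 3.30631
I_{1,0} = 0.82658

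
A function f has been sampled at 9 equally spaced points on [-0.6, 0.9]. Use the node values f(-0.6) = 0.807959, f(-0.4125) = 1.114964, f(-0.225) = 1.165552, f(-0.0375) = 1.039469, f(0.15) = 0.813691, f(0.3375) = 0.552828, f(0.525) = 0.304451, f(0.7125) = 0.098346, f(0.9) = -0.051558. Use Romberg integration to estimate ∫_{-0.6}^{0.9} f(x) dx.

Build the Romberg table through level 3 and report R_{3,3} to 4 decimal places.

R_{0,0} (trapezoid, 1 panel, h=1.5000): 0.567301
R_{1,0} (trapezoid, 2 panels, h=0.7500): 0.893919
R_{2,0} (trapezoid, 4 panels, h=0.3750): 0.998210
R_{3,0} (trapezoid, 8 panels, h=0.1875): 1.025157
R_{1,1} = 0.893919 + (0.893919 − 0.567301)/3 = 1.002792
R_{2,1} = 0.998210 + (0.998210 − 0.893919)/3 = 1.032974
R_{3,1} = 1.025157 + (1.025157 − 0.998210)/3 = 1.034139
R_{2,2} = 1.032974 + (1.032974 − 1.002792)/15 = 1.034986
R_{3,2} = 1.034139 + (1.034139 − 1.032974)/15 = 1.034217
R_{3,3} = 1.034217 + (1.034217 − 1.034986)/63 = 1.034205

1.0342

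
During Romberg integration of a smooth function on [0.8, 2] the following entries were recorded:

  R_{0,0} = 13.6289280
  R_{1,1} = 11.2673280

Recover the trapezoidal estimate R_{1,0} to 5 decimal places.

11.85773

From R_{1,1} = (4·R_{1,0} − R_{0,0})/3, solve for R_{1,0}:
4·R_{1,0} = 3·11.2673280 + 13.6289280 = 47.4309120
R_{1,0} = 11.8577280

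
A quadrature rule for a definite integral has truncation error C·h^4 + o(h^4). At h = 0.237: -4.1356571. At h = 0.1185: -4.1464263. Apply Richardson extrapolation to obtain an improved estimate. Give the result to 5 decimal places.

-4.14714

Extrapolated value = (16·A(h/2) − A(h)) / (16 − 1)
= (16·(-4.1464263) − (-4.1356571)) / 15
= -62.2071637 / 15 = -4.1471442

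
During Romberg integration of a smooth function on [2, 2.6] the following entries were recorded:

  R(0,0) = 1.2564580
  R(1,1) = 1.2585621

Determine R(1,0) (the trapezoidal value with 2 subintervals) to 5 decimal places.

1.25804

From R(1,1) = (4·R(1,0) − R(0,0))/3, solve for R(1,0):
4·R(1,0) = 3·1.2585621 + 1.2564580 = 5.0321443
R(1,0) = 1.2580361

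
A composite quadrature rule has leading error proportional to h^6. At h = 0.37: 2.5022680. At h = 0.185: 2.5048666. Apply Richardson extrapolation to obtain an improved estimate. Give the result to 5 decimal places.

2.50491

The leading error scales as h^6; refining by a factor of 2 reduces it by 2^6 = 64.
Extrapolated value = (64·A(h/2) − A(h)) / (64 − 1)
= (64·2.5048666 − 2.5022680) / 63
= 157.8091944 / 63 = 2.5049078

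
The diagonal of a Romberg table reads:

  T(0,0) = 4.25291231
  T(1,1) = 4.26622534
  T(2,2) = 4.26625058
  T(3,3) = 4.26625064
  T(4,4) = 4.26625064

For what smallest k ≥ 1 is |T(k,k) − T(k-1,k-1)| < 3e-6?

|T(1,1) − T(0,0)| = 0.01331303 ≥ 3e-6
|T(2,2) − T(1,1)| = 0.00002524 ≥ 3e-6
|T(3,3) − T(2,2)| = 0.00000006 < 3e-6

k = 3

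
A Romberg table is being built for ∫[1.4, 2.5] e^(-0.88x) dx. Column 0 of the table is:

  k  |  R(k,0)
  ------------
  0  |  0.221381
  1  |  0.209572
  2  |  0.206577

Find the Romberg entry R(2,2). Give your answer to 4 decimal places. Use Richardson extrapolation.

0.2056

R(1,1) = (4·0.209572 − 0.221381) / 3 = 0.205636
R(2,1) = 0.206577 + (0.206577 − 0.209572)/3 = 0.205579
R(2,2) = 0.205579 + (0.205579 − 0.205636)/15 = 0.205575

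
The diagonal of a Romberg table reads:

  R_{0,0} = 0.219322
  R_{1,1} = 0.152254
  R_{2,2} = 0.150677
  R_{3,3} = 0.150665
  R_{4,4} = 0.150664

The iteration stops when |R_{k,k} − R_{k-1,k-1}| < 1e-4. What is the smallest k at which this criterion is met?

|R_{1,1} − R_{0,0}| = 0.067068 ≥ 1e-4
|R_{2,2} − R_{1,1}| = 0.001577 ≥ 1e-4
|R_{3,3} − R_{2,2}| = 0.000012 < 1e-4

k = 3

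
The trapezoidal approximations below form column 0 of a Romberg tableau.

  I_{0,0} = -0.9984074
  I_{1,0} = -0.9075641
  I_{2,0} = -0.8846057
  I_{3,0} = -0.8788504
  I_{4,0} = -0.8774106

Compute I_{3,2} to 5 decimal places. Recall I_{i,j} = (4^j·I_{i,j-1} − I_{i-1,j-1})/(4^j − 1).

I_{2,1} = -0.8846057 + (-0.8846057 − (-0.9075641))/3 = -0.8769529
I_{3,1} = (4·(-0.8788504) − (-0.8846057)) / 3 = -0.8769320
I_{3,2} = (16·(-0.8769320) − (-0.8769529)) / 15 = -0.8769306

-0.87693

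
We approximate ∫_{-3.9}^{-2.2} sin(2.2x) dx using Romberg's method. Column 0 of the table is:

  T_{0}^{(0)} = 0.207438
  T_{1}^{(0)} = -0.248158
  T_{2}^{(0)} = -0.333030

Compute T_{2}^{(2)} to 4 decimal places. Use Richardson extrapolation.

T_{1}^{(1)} = (4·(-0.248158) − 0.207438) / 3 = -0.400023
T_{2}^{(1)} = (4·(-0.333030) − (-0.248158)) / 3 = -0.361321
T_{2}^{(2)} = (16·(-0.361321) − (-0.400023)) / 15 = -0.358741

-0.3587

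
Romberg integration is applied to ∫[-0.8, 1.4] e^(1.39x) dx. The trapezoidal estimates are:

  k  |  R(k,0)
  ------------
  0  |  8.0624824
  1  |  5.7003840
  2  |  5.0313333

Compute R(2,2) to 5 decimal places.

4.80134

R(1,1) = 5.7003840 + (5.7003840 − 8.0624824)/3 = 4.9130179
R(2,1) = 5.0313333 + (5.0313333 − 5.7003840)/3 = 4.8083164
R(2,2) = (16·4.8083164 − 4.9130179) / 15 = 4.8013363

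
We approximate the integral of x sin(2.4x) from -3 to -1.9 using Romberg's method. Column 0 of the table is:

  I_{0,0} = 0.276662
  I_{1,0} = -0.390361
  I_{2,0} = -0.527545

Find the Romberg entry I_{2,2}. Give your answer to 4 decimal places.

-0.5706

I_{1,1} = -0.390361 + (-0.390361 − 0.276662)/3 = -0.612702
I_{2,1} = -0.527545 + (-0.527545 − (-0.390361))/3 = -0.573273
I_{2,2} = -0.573273 + (-0.573273 − (-0.612702))/15 = -0.570644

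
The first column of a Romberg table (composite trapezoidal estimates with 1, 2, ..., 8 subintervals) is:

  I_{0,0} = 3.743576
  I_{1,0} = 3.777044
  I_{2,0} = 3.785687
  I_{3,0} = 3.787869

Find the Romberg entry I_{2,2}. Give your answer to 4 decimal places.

3.7886

Richardson extrapolation on the trapezoidal column (denominator 4−1=3):
I_{1,1} = 3.777044 + (3.777044 − 3.743576)/3 = 3.788200
I_{2,1} = 3.785687 + (3.785687 − 3.777044)/3 = 3.788568
I_{2,2} = 3.788568 + (3.788568 − 3.788200)/15 = 3.788593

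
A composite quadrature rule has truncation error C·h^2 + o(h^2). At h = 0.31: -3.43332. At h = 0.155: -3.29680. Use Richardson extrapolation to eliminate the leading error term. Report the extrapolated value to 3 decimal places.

-3.251

The leading error scales as h^2; refining by a factor of 2 reduces it by 2^2 = 4.
Extrapolated value = (4·A(h/2) − A(h)) / (4 − 1)
= (4·(-3.29680) − (-3.43332)) / 3
= -9.75388 / 3 = -3.25129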